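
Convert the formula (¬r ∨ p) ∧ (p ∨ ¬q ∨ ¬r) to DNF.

(¬r ∨ p) ∧ (p ∨ ¬q ∨ ¬r)
= (¬r ∧ p) ∨ (¬r ∧ ¬q) ∨ (¬r ∧ ¬r) ∨ (p ∧ p) ∨ (p ∧ ¬q) ∨ (p ∧ ¬r)   [distribute ∧ over ∨]
= ¬r ∨ p   [simplify]

¬r ∨ p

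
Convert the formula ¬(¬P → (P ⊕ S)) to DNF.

¬(¬P → (P ⊕ S))
≡ ¬(¬¬P ∨ (P ⊕ S))   [eliminate →]
≡ ¬(¬¬P ∨ (P ∧ ¬S) ∨ (¬P ∧ S))   [expand ⊕]
≡ ¬¬¬P ∧ ¬(P ∧ ¬S) ∧ ¬(¬P ∧ S)   [De Morgan]
≡ ¬P ∧ ¬(P ∧ ¬S) ∧ ¬(¬P ∧ S)   [double negation]
≡ ¬P ∧ (¬P ∨ ¬¬S) ∧ ¬(¬P ∧ S)   [De Morgan]
≡ ¬P ∧ (¬P ∨ S) ∧ ¬(¬P ∧ S)   [double negation]
≡ ¬P ∧ (¬P ∨ S) ∧ (¬¬P ∨ ¬S)   [De Morgan]
≡ ¬P ∧ (¬P ∨ S) ∧ (P ∨ ¬S)   [double negation]
≡ (¬P ∧ ¬P ∧ P) ∨ (¬P ∧ ¬P ∧ ¬S) ∨ (¬P ∧ S ∧ P) ∨ (¬P ∧ S ∧ ¬S)   [distribute ∧ over ∨]
≡ ¬P ∧ ¬S   [simplify]

¬P ∧ ¬S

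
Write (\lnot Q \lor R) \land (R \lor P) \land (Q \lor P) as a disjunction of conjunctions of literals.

(\lnot Q \land P) \lor (R \land Q) \lor (R \land P)

(\lnot Q \lor R) \land (R \lor P) \land (Q \lor P)
⇔ (\lnot Q \land R \land Q) \lor (\lnot Q \land R \land P) \lor (\lnot Q \land P \land Q) \lor (\lnot Q \land P \land P) \lor (R \land R \land Q) \lor (R \land R \land P) \lor (R \land P \land Q) \lor (R \land P \land P)
⇔ (\lnot Q \land P) \lor (R \land Q) \lor (R \land P)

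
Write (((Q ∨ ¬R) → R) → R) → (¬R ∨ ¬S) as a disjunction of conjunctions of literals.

¬R ∨ ¬S

(((Q ∨ ¬R) → R) → R) → (¬R ∨ ¬S)
= ¬(((Q ∨ ¬R) → R) → R) ∨ ¬R ∨ ¬S   [eliminate →]
= ¬(¬((Q ∨ ¬R) → R) ∨ R) ∨ ¬R ∨ ¬S   [eliminate →]
= ¬(¬(¬(Q ∨ ¬R) ∨ R) ∨ R) ∨ ¬R ∨ ¬S   [eliminate →]
= (¬¬(¬(Q ∨ ¬R) ∨ R) ∧ ¬R) ∨ ¬R ∨ ¬S   [De Morgan]
= ((¬(Q ∨ ¬R) ∨ R) ∧ ¬R) ∨ ¬R ∨ ¬S   [double negation]
= (((¬Q ∧ ¬¬R) ∨ R) ∧ ¬R) ∨ ¬R ∨ ¬S   [De Morgan]
= (((¬Q ∧ R) ∨ R) ∧ ¬R) ∨ ¬R ∨ ¬S   [double negation]
= (¬Q ∧ R ∧ ¬R) ∨ (R ∧ ¬R) ∨ ¬R ∨ ¬S   [distribute ∧ over ∨]
= ¬R ∨ ¬S   [simplify]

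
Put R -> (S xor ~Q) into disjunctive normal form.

R -> (S xor ~Q)
= ~R | (S xor ~Q)   — eliminate ->
= ~R | (S & ~~Q) | (~S & ~Q)   — expand xor
= ~R | (S & Q) | (~S & ~Q)   — double negation

~R | (S & Q) | (~S & ~Q)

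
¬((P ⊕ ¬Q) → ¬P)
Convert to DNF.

P ∧ Q

¬((P ⊕ ¬Q) → ¬P)
⇔ ¬(¬(P ⊕ ¬Q) ∨ ¬P)
⇔ ¬(¬((P ∧ ¬¬Q) ∨ (¬P ∧ ¬Q)) ∨ ¬P)
⇔ ¬¬((P ∧ ¬¬Q) ∨ (¬P ∧ ¬Q)) ∧ ¬¬P
⇔ ((P ∧ ¬¬Q) ∨ (¬P ∧ ¬Q)) ∧ ¬¬P
⇔ ((P ∧ Q) ∨ (¬P ∧ ¬Q)) ∧ ¬¬P
⇔ ((P ∧ Q) ∨ (¬P ∧ ¬Q)) ∧ P
⇔ (P ∧ Q ∧ P) ∨ (¬P ∧ ¬Q ∧ P)
⇔ P ∧ Q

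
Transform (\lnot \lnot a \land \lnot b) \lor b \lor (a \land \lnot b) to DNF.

(\lnot \lnot a \land \lnot b) \lor b \lor (a \land \lnot b)
⇔ (a \land \lnot b) \lor b \lor (a \land \lnot b)   — double negation
⇔ (a \land \lnot b) \lor b   — simplify

(a \land \lnot b) \lor b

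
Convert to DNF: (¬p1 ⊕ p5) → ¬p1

(p1 ∧ ¬p5) ∨ ¬p1

(¬p1 ⊕ p5) → ¬p1
≡ ¬(¬p1 ⊕ p5) ∨ ¬p1
≡ ¬((¬p1 ∧ ¬p5) ∨ (¬¬p1 ∧ p5)) ∨ ¬p1
≡ (¬(¬p1 ∧ ¬p5) ∧ ¬(¬¬p1 ∧ p5)) ∨ ¬p1
≡ ((¬¬p1 ∨ ¬¬p5) ∧ ¬(¬¬p1 ∧ p5)) ∨ ¬p1
≡ ((p1 ∨ ¬¬p5) ∧ ¬(¬¬p1 ∧ p5)) ∨ ¬p1
≡ ((p1 ∨ p5) ∧ ¬(¬¬p1 ∧ p5)) ∨ ¬p1
≡ ((p1 ∨ p5) ∧ (¬¬¬p1 ∨ ¬p5)) ∨ ¬p1
≡ ((p1 ∨ p5) ∧ (¬p1 ∨ ¬p5)) ∨ ¬p1
≡ (p1 ∧ ¬p1) ∨ (p1 ∧ ¬p5) ∨ (p5 ∧ ¬p1) ∨ (p5 ∧ ¬p5) ∨ ¬p1
≡ (p1 ∧ ¬p5) ∨ ¬p1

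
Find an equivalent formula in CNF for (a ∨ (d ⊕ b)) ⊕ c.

(a ∨ d ∨ b ∨ c) ∧ (a ∨ ¬d ∨ ¬b ∨ c) ∧ (¬a ∨ ¬c) ∧ (¬d ∨ b ∨ ¬c) ∧ (¬b ∨ d ∨ ¬c)

(a ∨ (d ⊕ b)) ⊕ c
≡ (a ∨ (d ⊕ b) ∨ c) ∧ ¬((a ∨ (d ⊕ b)) ∧ c)   [expand ⊕]
≡ (a ∨ ((d ∨ b) ∧ ¬(d ∧ b)) ∨ c) ∧ ¬((a ∨ (d ⊕ b)) ∧ c)   [expand ⊕]
≡ (a ∨ ((d ∨ b) ∧ ¬(d ∧ b)) ∨ c) ∧ ¬((a ∨ ((d ∨ b) ∧ ¬(d ∧ b))) ∧ c)   [expand ⊕]
≡ (a ∨ ((d ∨ b) ∧ (¬d ∨ ¬b)) ∨ c) ∧ ¬((a ∨ ((d ∨ b) ∧ ¬(d ∧ b))) ∧ c)   [De Morgan]
≡ (a ∨ ((d ∨ b) ∧ (¬d ∨ ¬b)) ∨ c) ∧ (¬(a ∨ ((d ∨ b) ∧ ¬(d ∧ b))) ∨ ¬c)   [De Morgan]
≡ (a ∨ ((d ∨ b) ∧ (¬d ∨ ¬b)) ∨ c) ∧ ((¬a ∧ ¬((d ∨ b) ∧ ¬(d ∧ b))) ∨ ¬c)   [De Morgan]
≡ (a ∨ ((d ∨ b) ∧ (¬d ∨ ¬b)) ∨ c) ∧ ((¬a ∧ (¬(d ∨ b) ∨ ¬¬(d ∧ b))) ∨ ¬c)   [De Morgan]
≡ (a ∨ ((d ∨ b) ∧ (¬d ∨ ¬b)) ∨ c) ∧ ((¬a ∧ ((¬d ∧ ¬b) ∨ ¬¬(d ∧ b))) ∨ ¬c)   [De Morgan]
≡ (a ∨ ((d ∨ b) ∧ (¬d ∨ ¬b)) ∨ c) ∧ ((¬a ∧ ((¬d ∧ ¬b) ∨ (d ∧ b))) ∨ ¬c)   [double negation]
≡ (a ∨ d ∨ b ∨ c) ∧ (a ∨ ¬d ∨ ¬b ∨ c) ∧ (¬a ∨ ¬c) ∧ (¬d ∨ d ∨ ¬c) ∧ (¬d ∨ b ∨ ¬c) ∧ (¬b ∨ d ∨ ¬c) ∧ (¬b ∨ b ∨ ¬c)   [distribute ∨ over ∧]
≡ (a ∨ d ∨ b ∨ c) ∧ (a ∨ ¬d ∨ ¬b ∨ c) ∧ (¬a ∨ ¬c) ∧ (¬d ∨ b ∨ ¬c) ∧ (¬b ∨ d ∨ ¬c)   [simplify]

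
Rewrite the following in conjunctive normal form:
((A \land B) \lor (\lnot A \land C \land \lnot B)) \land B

(A \lor C) \land (A \lor \lnot B) \land B

((A \land B) \lor (\lnot A \land C \land \lnot B)) \land B
= (A \lor \lnot A) \land (A \lor C) \land (A \lor \lnot B) \land (B \lor \lnot A) \land (B \lor C) \land (B \lor \lnot B) \land B   [distribute \lor over \land]
= (A \lor C) \land (A \lor \lnot B) \land B   [simplify]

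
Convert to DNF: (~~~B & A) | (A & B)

(~B & A) | (A & B)

(~~~B & A) | (A & B)
= (~B & A) | (A & B)   — double negation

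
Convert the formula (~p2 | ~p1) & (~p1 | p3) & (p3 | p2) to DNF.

(~p2 & p3) | (~p1 & p3) | (~p1 & p2)

(~p2 | ~p1) & (~p1 | p3) & (p3 | p2)
⇔ (~p2 & ~p1 & p3) | (~p2 & ~p1 & p2) | (~p2 & p3 & p3) | (~p2 & p3 & p2) | (~p1 & ~p1 & p3) | (~p1 & ~p1 & p2) | (~p1 & p3 & p3) | (~p1 & p3 & p2)   — distribute & over |
⇔ (~p2 & p3) | (~p1 & p3) | (~p1 & p2)   — simplify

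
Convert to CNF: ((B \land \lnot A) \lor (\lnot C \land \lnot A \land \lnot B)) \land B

((B \land \lnot A) \lor (\lnot C \land \lnot A \land \lnot B)) \land B
⇔ (B \lor \lnot C) \land (B \lor \lnot A) \land (B \lor \lnot B) \land (\lnot A \lor \lnot C) \land (\lnot A \lor \lnot A) \land (\lnot A \lor \lnot B) \land B   [distribute \lor over \land]
⇔ \lnot A \land B   [simplify]

\lnot A \land B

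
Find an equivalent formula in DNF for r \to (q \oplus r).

r \to (q \oplus r)
= \lnot r \lor (q \oplus r)
= \lnot r \lor (q \land \lnot r) \lor (\lnot q \land r)
= \lnot r \lor (\lnot q \land r)

\lnot r \lor (\lnot q \land r)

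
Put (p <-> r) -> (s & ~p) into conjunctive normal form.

(p | r | s) & (~r | ~p)

(p <-> r) -> (s & ~p)
≡ ~(p <-> r) | (s & ~p)   — eliminate ->
≡ ~((p -> r) & (r -> p)) | (s & ~p)   — eliminate <->
≡ ~((~p | r) & (r -> p)) | (s & ~p)   — eliminate ->
≡ ~((~p | r) & (~r | p)) | (s & ~p)   — eliminate ->
≡ ~(~p | r) | ~(~r | p) | (s & ~p)   — De Morgan
≡ (~~p & ~r) | ~(~r | p) | (s & ~p)   — De Morgan
≡ (p & ~r) | ~(~r | p) | (s & ~p)   — double negation
≡ (p & ~r) | (~~r & ~p) | (s & ~p)   — De Morgan
≡ (p & ~r) | (r & ~p) | (s & ~p)   — double negation
≡ (p | r | s) & (p | r | ~p) & (p | ~p | s) & (p | ~p | ~p) & (~r | r | s) & (~r | r | ~p) & (~r | ~p | s) & (~r | ~p | ~p)   — distribute | over &
≡ (p | r | s) & (~r | ~p)   — simplify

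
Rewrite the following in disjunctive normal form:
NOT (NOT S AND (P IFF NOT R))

S OR (P AND R) OR (NOT R AND NOT P)

NOT (NOT S AND (P IFF NOT R))
≡ NOT (NOT S AND (P IMPLIES NOT R) AND (NOT R IMPLIES P))   [eliminate IFF]
≡ NOT (NOT S AND (NOT P OR NOT R) AND (NOT R IMPLIES P))   [eliminate IMPLIES]
≡ NOT (NOT S AND (NOT P OR NOT R) AND (NOT NOT R OR P))   [eliminate IMPLIES]
≡ NOT NOT S OR NOT (NOT P OR NOT R) OR NOT (NOT NOT R OR P)   [De Morgan]
≡ S OR NOT (NOT P OR NOT R) OR NOT (NOT NOT R OR P)   [double negation]
≡ S OR (NOT NOT P AND NOT NOT R) OR NOT (NOT NOT R OR P)   [De Morgan]
≡ S OR (P AND NOT NOT R) OR NOT (NOT NOT R OR P)   [double negation]
≡ S OR (P AND R) OR NOT (NOT NOT R OR P)   [double negation]
≡ S OR (P AND R) OR (NOT NOT NOT R AND NOT P)   [De Morgan]
≡ S OR (P AND R) OR (NOT R AND NOT P)   [double negation]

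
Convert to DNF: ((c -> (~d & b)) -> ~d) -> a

((c -> (~d & b)) -> ~d) -> a
≡ ~((c -> (~d & b)) -> ~d) | a   (eliminate ->)
≡ ~(~(c -> (~d & b)) | ~d) | a   (eliminate ->)
≡ ~(~(~c | (~d & b)) | ~d) | a   (eliminate ->)
≡ (~~(~c | (~d & b)) & ~~d) | a   (De Morgan)
≡ ((~c | (~d & b)) & ~~d) | a   (double negation)
≡ ((~c | (~d & b)) & d) | a   (double negation)
≡ (~c & d) | (~d & b & d) | a   (distribute & over |)
≡ (~c & d) | a   (simplify)

(~c & d) | a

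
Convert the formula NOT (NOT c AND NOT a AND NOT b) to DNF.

c OR a OR b

NOT (NOT c AND NOT a AND NOT b)
≡ NOT NOT c OR NOT NOT a OR NOT NOT b   — De Morgan
≡ c OR NOT NOT a OR NOT NOT b   — double negation
≡ c OR a OR NOT NOT b   — double negation
≡ c OR a OR b   — double negation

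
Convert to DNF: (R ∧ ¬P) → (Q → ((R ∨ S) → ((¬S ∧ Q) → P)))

(R ∧ ¬P) → (Q → ((R ∨ S) → ((¬S ∧ Q) → P)))
≡ ¬(R ∧ ¬P) ∨ (Q → ((R ∨ S) → ((¬S ∧ Q) → P)))
≡ ¬(R ∧ ¬P) ∨ ¬Q ∨ ((R ∨ S) → ((¬S ∧ Q) → P))
≡ ¬(R ∧ ¬P) ∨ ¬Q ∨ ¬(R ∨ S) ∨ ((¬S ∧ Q) → P)
≡ ¬(R ∧ ¬P) ∨ ¬Q ∨ ¬(R ∨ S) ∨ ¬(¬S ∧ Q) ∨ P
≡ ¬R ∨ ¬¬P ∨ ¬Q ∨ ¬(R ∨ S) ∨ ¬(¬S ∧ Q) ∨ P
≡ ¬R ∨ P ∨ ¬Q ∨ ¬(R ∨ S) ∨ ¬(¬S ∧ Q) ∨ P
≡ ¬R ∨ P ∨ ¬Q ∨ (¬R ∧ ¬S) ∨ ¬(¬S ∧ Q) ∨ P
≡ ¬R ∨ P ∨ ¬Q ∨ (¬R ∧ ¬S) ∨ ¬¬S ∨ ¬Q ∨ P
≡ ¬R ∨ P ∨ ¬Q ∨ (¬R ∧ ¬S) ∨ S ∨ ¬Q ∨ P
≡ ¬R ∨ P ∨ ¬Q ∨ S

¬R ∨ P ∨ ¬Q ∨ S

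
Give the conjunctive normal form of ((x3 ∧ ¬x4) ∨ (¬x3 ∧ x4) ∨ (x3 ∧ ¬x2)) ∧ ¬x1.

((x3 ∧ ¬x4) ∨ (¬x3 ∧ x4) ∨ (x3 ∧ ¬x2)) ∧ ¬x1
⇔ (x3 ∨ ¬x3 ∨ x3) ∧ (x3 ∨ ¬x3 ∨ ¬x2) ∧ (x3 ∨ x4 ∨ x3) ∧ (x3 ∨ x4 ∨ ¬x2) ∧ (¬x4 ∨ ¬x3 ∨ x3) ∧ (¬x4 ∨ ¬x3 ∨ ¬x2) ∧ (¬x4 ∨ x4 ∨ x3) ∧ (¬x4 ∨ x4 ∨ ¬x2) ∧ ¬x1   — distribute ∨ over ∧
⇔ (x3 ∨ x4) ∧ (¬x4 ∨ ¬x3 ∨ ¬x2) ∧ ¬x1   — simplify

(x3 ∨ x4) ∧ (¬x4 ∨ ¬x3 ∨ ¬x2) ∧ ¬x1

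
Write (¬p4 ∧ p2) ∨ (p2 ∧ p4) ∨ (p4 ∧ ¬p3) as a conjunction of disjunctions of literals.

(p2 ∨ p4) ∧ (p2 ∨ ¬p3)

(¬p4 ∧ p2) ∨ (p2 ∧ p4) ∨ (p4 ∧ ¬p3)
⇔ (¬p4 ∨ p2 ∨ p4) ∧ (¬p4 ∨ p2 ∨ ¬p3) ∧ (¬p4 ∨ p4 ∨ p4) ∧ (¬p4 ∨ p4 ∨ ¬p3) ∧ (p2 ∨ p2 ∨ p4) ∧ (p2 ∨ p2 ∨ ¬p3) ∧ (p2 ∨ p4 ∨ p4) ∧ (p2 ∨ p4 ∨ ¬p3)   [distribute ∨ over ∧]
⇔ (p2 ∨ p4) ∧ (p2 ∨ ¬p3)   [simplify]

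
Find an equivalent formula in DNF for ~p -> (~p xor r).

p | (~p & ~r)

~p -> (~p xor r)
⇔ ~~p | (~p xor r)   (eliminate ->)
⇔ ~~p | (~p & ~r) | (~~p & r)   (expand xor)
⇔ p | (~p & ~r) | (~~p & r)   (double negation)
⇔ p | (~p & ~r) | (p & r)   (double negation)
⇔ p | (~p & ~r)   (simplify)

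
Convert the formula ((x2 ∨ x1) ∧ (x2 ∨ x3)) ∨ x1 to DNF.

((x2 ∨ x1) ∧ (x2 ∨ x3)) ∨ x1
≡ (x2 ∧ x2) ∨ (x2 ∧ x3) ∨ (x1 ∧ x2) ∨ (x1 ∧ x3) ∨ x1   — distribute ∧ over ∨
≡ x2 ∨ x1   — simplify

x2 ∨ x1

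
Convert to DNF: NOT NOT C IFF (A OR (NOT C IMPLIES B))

(NOT C AND NOT A AND NOT B) OR C

NOT NOT C IFF (A OR (NOT C IMPLIES B))
= (NOT NOT C IMPLIES (A OR (NOT C IMPLIES B))) AND ((A OR (NOT C IMPLIES B)) IMPLIES NOT NOT C)
= (NOT NOT NOT C OR A OR (NOT C IMPLIES B)) AND ((A OR (NOT C IMPLIES B)) IMPLIES NOT NOT C)
= (NOT NOT NOT C OR A OR NOT NOT C OR B) AND ((A OR (NOT C IMPLIES B)) IMPLIES NOT NOT C)
= (NOT NOT NOT C OR A OR NOT NOT C OR B) AND (NOT (A OR (NOT C IMPLIES B)) OR NOT NOT C)
= (NOT NOT NOT C OR A OR NOT NOT C OR B) AND (NOT (A OR NOT NOT C OR B) OR NOT NOT C)
= (NOT C OR A OR NOT NOT C OR B) AND (NOT (A OR NOT NOT C OR B) OR NOT NOT C)
= (NOT C OR A OR C OR B) AND (NOT (A OR NOT NOT C OR B) OR NOT NOT C)
= (NOT C OR A OR C OR B) AND ((NOT A AND NOT NOT NOT C AND NOT B) OR NOT NOT C)
= (NOT C OR A OR C OR B) AND ((NOT A AND NOT C AND NOT B) OR NOT NOT C)
= (NOT C OR A OR C OR B) AND ((NOT A AND NOT C AND NOT B) OR C)
= (NOT C AND NOT A AND NOT C AND NOT B) OR (NOT C AND C) OR (A AND NOT A AND NOT C AND NOT B) OR (A AND C) OR (C AND NOT A AND NOT C AND NOT B) OR (C AND C) OR (B AND NOT A AND NOT C AND NOT B) OR (B AND C)
= (NOT C AND NOT A AND NOT B) OR C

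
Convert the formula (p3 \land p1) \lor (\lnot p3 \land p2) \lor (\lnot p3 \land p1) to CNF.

(p3 \land p1) \lor (\lnot p3 \land p2) \lor (\lnot p3 \land p1)
⇔ (p3 \lor \lnot p3 \lor \lnot p3) \land (p3 \lor \lnot p3 \lor p1) \land (p3 \lor p2 \lor \lnot p3) \land (p3 \lor p2 \lor p1) \land (p1 \lor \lnot p3 \lor \lnot p3) \land (p1 \lor \lnot p3 \lor p1) \land (p1 \lor p2 \lor \lnot p3) \land (p1 \lor p2 \lor p1)   [distribute \lor over \land]
⇔ (p1 \lor \lnot p3) \land (p1 \lor p2)   [simplify]

(p1 \lor \lnot p3) \land (p1 \lor p2)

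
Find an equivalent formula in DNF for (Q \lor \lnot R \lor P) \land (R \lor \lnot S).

(Q \lor \lnot R \lor P) \land (R \lor \lnot S)
⇔ Q \land R \lor Q \land \lnot S \lor \lnot R \land R \lor \lnot R \land \lnot S \lor P \land R \lor P \land \lnot S   [distribute \land over \lor]
⇔ Q \land R \lor Q \land \lnot S \lor \lnot R \land \lnot S \lor P \land R \lor P \land \lnot S   [simplify]

Q \land R \lor Q \land \lnot S \lor \lnot R \land \lnot S \lor P \land R \lor P \land \lnot S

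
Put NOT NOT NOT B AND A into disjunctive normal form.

NOT NOT NOT B AND A
⇔ NOT B AND A   [double negation]

NOT B AND A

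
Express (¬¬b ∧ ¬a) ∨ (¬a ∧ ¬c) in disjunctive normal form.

(¬¬b ∧ ¬a) ∨ (¬a ∧ ¬c)
≡ (b ∧ ¬a) ∨ (¬a ∧ ¬c)   — double negation

(b ∧ ¬a) ∨ (¬a ∧ ¬c)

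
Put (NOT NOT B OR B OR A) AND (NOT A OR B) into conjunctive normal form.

(B OR A) AND (NOT A OR B)

(NOT NOT B OR B OR A) AND (NOT A OR B)
≡ (B OR B OR A) AND (NOT A OR B)   [double negation]
≡ (B OR A) AND (NOT A OR B)   [simplify]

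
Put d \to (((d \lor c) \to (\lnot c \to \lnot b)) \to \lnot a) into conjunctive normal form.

(\lnot d \lor \lnot c \lor \lnot a) \land (\lnot d \lor b \lor \lnot a)

d \to (((d \lor c) \to (\lnot c \to \lnot b)) \to \lnot a)
= \lnot d \lor (((d \lor c) \to (\lnot c \to \lnot b)) \to \lnot a)   — eliminate \to
= \lnot d \lor \lnot ((d \lor c) \to (\lnot c \to \lnot b)) \lor \lnot a   — eliminate \to
= \lnot d \lor \lnot (\lnot (d \lor c) \lor (\lnot c \to \lnot b)) \lor \lnot a   — eliminate \to
= \lnot d \lor \lnot (\lnot (d \lor c) \lor \lnot \lnot c \lor \lnot b) \lor \lnot a   — eliminate \to
= \lnot d \lor (\lnot \lnot (d \lor c) \land \lnot \lnot \lnot c \land \lnot \lnot b) \lor \lnot a   — De Morgan
= \lnot d \lor ((d \lor c) \land \lnot \lnot \lnot c \land \lnot \lnot b) \lor \lnot a   — double negation
= \lnot d \lor ((d \lor c) \land \lnot c \land \lnot \lnot b) \lor \lnot a   — double negation
= \lnot d \lor ((d \lor c) \land \lnot c \land b) \lor \lnot a   — double negation
= (\lnot d \lor d \lor c \lor \lnot a) \land (\lnot d \lor \lnot c \lor \lnot a) \land (\lnot d \lor b \lor \lnot a)   — distribute \lor over \land
= (\lnot d \lor \lnot c \lor \lnot a) \land (\lnot d \lor b \lor \lnot a)   — simplify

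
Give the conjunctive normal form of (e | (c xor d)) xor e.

(e | c | d) & (e | ~c | ~d) & ~e

(e | (c xor d)) xor e
≡ (e | (c xor d) | e) & ~((e | (c xor d)) & e)   [expand xor]
≡ (e | ((c | d) & ~(c & d)) | e) & ~((e | (c xor d)) & e)   [expand xor]
≡ (e | ((c | d) & ~(c & d)) | e) & ~((e | ((c | d) & ~(c & d))) & e)   [expand xor]
≡ (e | ((c | d) & (~c | ~d)) | e) & ~((e | ((c | d) & ~(c & d))) & e)   [De Morgan]
≡ (e | ((c | d) & (~c | ~d)) | e) & (~(e | ((c | d) & ~(c & d))) | ~e)   [De Morgan]
≡ (e | ((c | d) & (~c | ~d)) | e) & ((~e & ~((c | d) & ~(c & d))) | ~e)   [De Morgan]
≡ (e | ((c | d) & (~c | ~d)) | e) & ((~e & (~(c | d) | ~~(c & d))) | ~e)   [De Morgan]
≡ (e | ((c | d) & (~c | ~d)) | e) & ((~e & ((~c & ~d) | ~~(c & d))) | ~e)   [De Morgan]
≡ (e | ((c | d) & (~c | ~d)) | e) & ((~e & ((~c & ~d) | (c & d))) | ~e)   [double negation]
≡ (e | c | d | e) & (e | ~c | ~d | e) & (~e | ~e) & (~c | c | ~e) & (~c | d | ~e) & (~d | c | ~e) & (~d | d | ~e)   [distribute | over &]
≡ (e | c | d) & (e | ~c | ~d) & ~e   [simplify]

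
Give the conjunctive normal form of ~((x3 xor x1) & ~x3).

~((x3 xor x1) & ~x3)
⇔ ~((x3 | x1) & ~(x3 & x1) & ~x3)   [expand xor]
⇔ ~(x3 | x1) | ~~(x3 & x1) | ~~x3   [De Morgan]
⇔ (~x3 & ~x1) | ~~(x3 & x1) | ~~x3   [De Morgan]
⇔ (~x3 & ~x1) | (x3 & x1) | ~~x3   [double negation]
⇔ (~x3 & ~x1) | (x3 & x1) | x3   [double negation]
⇔ (~x3 | x3 | x3) & (~x3 | x1 | x3) & (~x1 | x3 | x3) & (~x1 | x1 | x3)   [distribute | over &]
⇔ ~x1 | x3   [simplify]

~x1 | x3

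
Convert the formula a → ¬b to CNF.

a → ¬b
≡ ¬a ∨ ¬b   [eliminate →]

¬a ∨ ¬b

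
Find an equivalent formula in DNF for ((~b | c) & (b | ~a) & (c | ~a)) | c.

((~b | c) & (b | ~a) & (c | ~a)) | c
= (~b & b & c) | (~b & b & ~a) | (~b & ~a & c) | (~b & ~a & ~a) | (c & b & c) | (c & b & ~a) | (c & ~a & c) | (c & ~a & ~a) | c   [distribute & over |]
= (~b & ~a) | c   [simplify]

(~b & ~a) | c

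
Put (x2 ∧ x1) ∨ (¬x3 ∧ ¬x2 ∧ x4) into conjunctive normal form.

(x2 ∧ x1) ∨ (¬x3 ∧ ¬x2 ∧ x4)
≡ (x2 ∨ ¬x3) ∧ (x2 ∨ ¬x2) ∧ (x2 ∨ x4) ∧ (x1 ∨ ¬x3) ∧ (x1 ∨ ¬x2) ∧ (x1 ∨ x4)   (distribute ∨ over ∧)
≡ (x2 ∨ ¬x3) ∧ (x2 ∨ x4) ∧ (x1 ∨ ¬x3) ∧ (x1 ∨ ¬x2) ∧ (x1 ∨ x4)   (simplify)

(x2 ∨ ¬x3) ∧ (x2 ∨ x4) ∧ (x1 ∨ ¬x3) ∧ (x1 ∨ ¬x2) ∧ (x1 ∨ x4)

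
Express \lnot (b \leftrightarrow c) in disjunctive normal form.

\lnot (b \leftrightarrow c)
= \lnot ((b \to c) \land (c \to b))
= \lnot ((\lnot b \lor c) \land (c \to b))
= \lnot ((\lnot b \lor c) \land (\lnot c \lor b))
= \lnot (\lnot b \lor c) \lor \lnot (\lnot c \lor b)
= (\lnot \lnot b \land \lnot c) \lor \lnot (\lnot c \lor b)
= (b \land \lnot c) \lor \lnot (\lnot c \lor b)
= (b \land \lnot c) \lor (\lnot \lnot c \land \lnot b)
= (b \land \lnot c) \lor (c \land \lnot b)

(b \land \lnot c) \lor (c \land \lnot b)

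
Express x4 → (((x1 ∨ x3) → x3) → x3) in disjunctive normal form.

x4 → (((x1 ∨ x3) → x3) → x3)
= ¬x4 ∨ (((x1 ∨ x3) → x3) → x3)   [eliminate →]
= ¬x4 ∨ ¬((x1 ∨ x3) → x3) ∨ x3   [eliminate →]
= ¬x4 ∨ ¬(¬(x1 ∨ x3) ∨ x3) ∨ x3   [eliminate →]
= ¬x4 ∨ (¬¬(x1 ∨ x3) ∧ ¬x3) ∨ x3   [De Morgan]
= ¬x4 ∨ ((x1 ∨ x3) ∧ ¬x3) ∨ x3   [double negation]
= ¬x4 ∨ (x1 ∧ ¬x3) ∨ (x3 ∧ ¬x3) ∨ x3   [distribute ∧ over ∨]
= ¬x4 ∨ (x1 ∧ ¬x3) ∨ x3   [simplify]

¬x4 ∨ (x1 ∧ ¬x3) ∨ x3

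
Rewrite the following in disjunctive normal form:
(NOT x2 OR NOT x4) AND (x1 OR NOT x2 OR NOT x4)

(NOT x2 OR NOT x4) AND (x1 OR NOT x2 OR NOT x4)
⇔ (NOT x2 AND x1) OR (NOT x2 AND NOT x2) OR (NOT x2 AND NOT x4) OR (NOT x4 AND x1) OR (NOT x4 AND NOT x2) OR (NOT x4 AND NOT x4)   — distribute AND over OR
⇔ NOT x2 OR NOT x4   — simplify

NOT x2 OR NOT x4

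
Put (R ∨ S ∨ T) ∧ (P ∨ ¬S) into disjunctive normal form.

(R ∧ P) ∨ (R ∧ ¬S) ∨ (S ∧ P) ∨ (T ∧ P) ∨ (T ∧ ¬S)

(R ∨ S ∨ T) ∧ (P ∨ ¬S)
≡ (R ∧ P) ∨ (R ∧ ¬S) ∨ (S ∧ P) ∨ (S ∧ ¬S) ∨ (T ∧ P) ∨ (T ∧ ¬S)   [distribute ∧ over ∨]
≡ (R ∧ P) ∨ (R ∧ ¬S) ∨ (S ∧ P) ∨ (T ∧ P) ∨ (T ∧ ¬S)   [simplify]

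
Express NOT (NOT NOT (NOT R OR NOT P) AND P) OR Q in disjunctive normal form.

NOT (NOT NOT (NOT R OR NOT P) AND P) OR Q
= NOT NOT NOT (NOT R OR NOT P) OR NOT P OR Q   [De Morgan]
= NOT (NOT R OR NOT P) OR NOT P OR Q   [double negation]
= (NOT NOT R AND NOT NOT P) OR NOT P OR Q   [De Morgan]
= (R AND NOT NOT P) OR NOT P OR Q   [double negation]
= (R AND P) OR NOT P OR Q   [double negation]

(R AND P) OR NOT P OR Q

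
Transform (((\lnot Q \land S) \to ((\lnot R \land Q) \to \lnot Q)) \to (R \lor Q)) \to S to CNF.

(\lnot R \lor S) \land (\lnot Q \lor S)

(((\lnot Q \land S) \to ((\lnot R \land Q) \to \lnot Q)) \to (R \lor Q)) \to S
= \lnot (((\lnot Q \land S) \to ((\lnot R \land Q) \to \lnot Q)) \to (R \lor Q)) \lor S   [eliminate \to]
= \lnot (\lnot ((\lnot Q \land S) \to ((\lnot R \land Q) \to \lnot Q)) \lor R \lor Q) \lor S   [eliminate \to]
= \lnot (\lnot (\lnot (\lnot Q \land S) \lor ((\lnot R \land Q) \to \lnot Q)) \lor R \lor Q) \lor S   [eliminate \to]
= \lnot (\lnot (\lnot (\lnot Q \land S) \lor \lnot (\lnot R \land Q) \lor \lnot Q) \lor R \lor Q) \lor S   [eliminate \to]
= (\lnot \lnot (\lnot (\lnot Q \land S) \lor \lnot (\lnot R \land Q) \lor \lnot Q) \land \lnot R \land \lnot Q) \lor S   [De Morgan]
= ((\lnot (\lnot Q \land S) \lor \lnot (\lnot R \land Q) \lor \lnot Q) \land \lnot R \land \lnot Q) \lor S   [double negation]
= ((\lnot \lnot Q \lor \lnot S \lor \lnot (\lnot R \land Q) \lor \lnot Q) \land \lnot R \land \lnot Q) \lor S   [De Morgan]
= ((Q \lor \lnot S \lor \lnot (\lnot R \land Q) \lor \lnot Q) \land \lnot R \land \lnot Q) \lor S   [double negation]
= ((Q \lor \lnot S \lor \lnot \lnot R \lor \lnot Q \lor \lnot Q) \land \lnot R \land \lnot Q) \lor S   [De Morgan]
= ((Q \lor \lnot S \lor R \lor \lnot Q \lor \lnot Q) \land \lnot R \land \lnot Q) \lor S   [double negation]
= (Q \lor \lnot S \lor R \lor \lnot Q \lor \lnot Q \lor S) \land (\lnot R \lor S) \land (\lnot Q \lor S)   [distribute \lor over \land]
= (\lnot R \lor S) \land (\lnot Q \lor S)   [simplify]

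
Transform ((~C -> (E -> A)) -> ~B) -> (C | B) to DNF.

((~C -> (E -> A)) -> ~B) -> (C | B)
= ~((~C -> (E -> A)) -> ~B) | C | B
= ~(~(~C -> (E -> A)) | ~B) | C | B
= ~(~(~~C | (E -> A)) | ~B) | C | B
= ~(~(~~C | ~E | A) | ~B) | C | B
= (~~(~~C | ~E | A) & ~~B) | C | B
= ((~~C | ~E | A) & ~~B) | C | B
= ((C | ~E | A) & ~~B) | C | B
= ((C | ~E | A) & B) | C | B
= (C & B) | (~E & B) | (A & B) | C | B
= C | B

C | B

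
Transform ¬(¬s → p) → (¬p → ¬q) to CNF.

s ∨ p ∨ ¬q

¬(¬s → p) → (¬p → ¬q)
= ¬¬(¬s → p) ∨ (¬p → ¬q)   (eliminate →)
= ¬¬(¬¬s ∨ p) ∨ (¬p → ¬q)   (eliminate →)
= ¬¬(¬¬s ∨ p) ∨ ¬¬p ∨ ¬q   (eliminate →)
= ¬¬s ∨ p ∨ ¬¬p ∨ ¬q   (double negation)
= s ∨ p ∨ ¬¬p ∨ ¬q   (double negation)
= s ∨ p ∨ p ∨ ¬q   (double negation)
= s ∨ p ∨ ¬q   (simplify)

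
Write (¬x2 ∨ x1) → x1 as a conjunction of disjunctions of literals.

(¬x2 ∨ x1) → x1
≡ ¬(¬x2 ∨ x1) ∨ x1
≡ (¬¬x2 ∧ ¬x1) ∨ x1
≡ (x2 ∧ ¬x1) ∨ x1
≡ (x2 ∨ x1) ∧ (¬x1 ∨ x1)
≡ x2 ∨ x1

x2 ∨ x1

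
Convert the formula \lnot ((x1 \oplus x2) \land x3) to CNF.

\lnot ((x1 \oplus x2) \land x3)
≡ \lnot ((x1 \lor x2) \land \lnot (x1 \land x2) \land x3)   [expand \oplus]
≡ \lnot (x1 \lor x2) \lor \lnot \lnot (x1 \land x2) \lor \lnot x3   [De Morgan]
≡ (\lnot x1 \land \lnot x2) \lor \lnot \lnot (x1 \land x2) \lor \lnot x3   [De Morgan]
≡ (\lnot x1 \land \lnot x2) \lor (x1 \land x2) \lor \lnot x3   [double negation]
≡ (\lnot x1 \lor x1 \lor \lnot x3) \land (\lnot x1 \lor x2 \lor \lnot x3) \land (\lnot x2 \lor x1 \lor \lnot x3) \land (\lnot x2 \lor x2 \lor \lnot x3)   [distribute \lor over \land]
≡ (\lnot x1 \lor x2 \lor \lnot x3) \land (\lnot x2 \lor x1 \lor \lnot x3)   [simplify]

(\lnot x1 \lor x2 \lor \lnot x3) \land (\lnot x2 \lor x1 \lor \lnot x3)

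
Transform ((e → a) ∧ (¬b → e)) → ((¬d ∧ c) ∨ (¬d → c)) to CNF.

(e ∨ ¬b ∨ c ∨ d) ∧ (¬a ∨ ¬b ∨ c ∨ d) ∧ (¬a ∨ ¬e ∨ c ∨ d)

((e → a) ∧ (¬b → e)) → ((¬d ∧ c) ∨ (¬d → c))
⇔ ¬((e → a) ∧ (¬b → e)) ∨ (¬d ∧ c) ∨ (¬d → c)   [eliminate →]
⇔ ¬((¬e ∨ a) ∧ (¬b → e)) ∨ (¬d ∧ c) ∨ (¬d → c)   [eliminate →]
⇔ ¬((¬e ∨ a) ∧ (¬¬b ∨ e)) ∨ (¬d ∧ c) ∨ (¬d → c)   [eliminate →]
⇔ ¬((¬e ∨ a) ∧ (¬¬b ∨ e)) ∨ (¬d ∧ c) ∨ ¬¬d ∨ c   [eliminate →]
⇔ ¬(¬e ∨ a) ∨ ¬(¬¬b ∨ e) ∨ (¬d ∧ c) ∨ ¬¬d ∨ c   [De Morgan]
⇔ (¬¬e ∧ ¬a) ∨ ¬(¬¬b ∨ e) ∨ (¬d ∧ c) ∨ ¬¬d ∨ c   [De Morgan]
⇔ (e ∧ ¬a) ∨ ¬(¬¬b ∨ e) ∨ (¬d ∧ c) ∨ ¬¬d ∨ c   [double negation]
⇔ (e ∧ ¬a) ∨ (¬¬¬b ∧ ¬e) ∨ (¬d ∧ c) ∨ ¬¬d ∨ c   [De Morgan]
⇔ (e ∧ ¬a) ∨ (¬b ∧ ¬e) ∨ (¬d ∧ c) ∨ ¬¬d ∨ c   [double negation]
⇔ (e ∧ ¬a) ∨ (¬b ∧ ¬e) ∨ (¬d ∧ c) ∨ d ∨ c   [double negation]
⇔ (e ∨ ¬b ∨ ¬d ∨ d ∨ c) ∧ (e ∨ ¬b ∨ c ∨ d ∨ c) ∧ (e ∨ ¬e ∨ ¬d ∨ d ∨ c) ∧ (e ∨ ¬e ∨ c ∨ d ∨ c) ∧ (¬a ∨ ¬b ∨ ¬d ∨ d ∨ c) ∧ (¬a ∨ ¬b ∨ c ∨ d ∨ c) ∧ (¬a ∨ ¬e ∨ ¬d ∨ d ∨ c) ∧ (¬a ∨ ¬e ∨ c ∨ d ∨ c)   [distribute ∨ over ∧]
⇔ (e ∨ ¬b ∨ c ∨ d) ∧ (¬a ∨ ¬b ∨ c ∨ d) ∧ (¬a ∨ ¬e ∨ c ∨ d)   [simplify]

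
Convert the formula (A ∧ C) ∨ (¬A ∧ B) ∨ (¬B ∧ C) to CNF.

(A ∧ C) ∨ (¬A ∧ B) ∨ (¬B ∧ C)
≡ (A ∨ ¬A ∨ ¬B) ∧ (A ∨ ¬A ∨ C) ∧ (A ∨ B ∨ ¬B) ∧ (A ∨ B ∨ C) ∧ (C ∨ ¬A ∨ ¬B) ∧ (C ∨ ¬A ∨ C) ∧ (C ∨ B ∨ ¬B) ∧ (C ∨ B ∨ C)   [distribute ∨ over ∧]
≡ (C ∨ ¬A) ∧ (C ∨ B)   [simplify]

(C ∨ ¬A) ∧ (C ∨ B)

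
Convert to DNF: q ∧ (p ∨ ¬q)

q ∧ p

q ∧ (p ∨ ¬q)
⇔ (q ∧ p) ∨ (q ∧ ¬q)   [distribute ∧ over ∨]
⇔ q ∧ p   [simplify]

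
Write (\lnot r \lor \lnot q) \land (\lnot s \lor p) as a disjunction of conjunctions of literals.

(\lnot r \land \lnot s) \lor (\lnot r \land p) \lor (\lnot q \land \lnot s) \lor (\lnot q \land p)

(\lnot r \lor \lnot q) \land (\lnot s \lor p)
≡ (\lnot r \land \lnot s) \lor (\lnot r \land p) \lor (\lnot q \land \lnot s) \lor (\lnot q \land p)   [distribute \land over \lor]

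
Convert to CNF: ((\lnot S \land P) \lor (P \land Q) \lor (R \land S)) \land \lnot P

((\lnot S \land P) \lor (P \land Q) \lor (R \land S)) \land \lnot P
= (\lnot S \lor P \lor R) \land (\lnot S \lor P \lor S) \land (\lnot S \lor Q \lor R) \land (\lnot S \lor Q \lor S) \land (P \lor P \lor R) \land (P \lor P \lor S) \land (P \lor Q \lor R) \land (P \lor Q \lor S) \land \lnot P   [distribute \lor over \land]
= (\lnot S \lor Q \lor R) \land (P \lor R) \land (P \lor S) \land \lnot P   [simplify]

(\lnot S \lor Q \lor R) \land (P \lor R) \land (P \lor S) \land \lnot P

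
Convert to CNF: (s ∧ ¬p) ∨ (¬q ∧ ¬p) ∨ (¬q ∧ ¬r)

(s ∧ ¬p) ∨ (¬q ∧ ¬p) ∨ (¬q ∧ ¬r)
≡ (s ∨ ¬q ∨ ¬q) ∧ (s ∨ ¬q ∨ ¬r) ∧ (s ∨ ¬p ∨ ¬q) ∧ (s ∨ ¬p ∨ ¬r) ∧ (¬p ∨ ¬q ∨ ¬q) ∧ (¬p ∨ ¬q ∨ ¬r) ∧ (¬p ∨ ¬p ∨ ¬q) ∧ (¬p ∨ ¬p ∨ ¬r)   [distribute ∨ over ∧]
≡ (s ∨ ¬q) ∧ (¬p ∨ ¬q) ∧ (¬p ∨ ¬r)   [simplify]

(s ∨ ¬q) ∧ (¬p ∨ ¬q) ∧ (¬p ∨ ¬r)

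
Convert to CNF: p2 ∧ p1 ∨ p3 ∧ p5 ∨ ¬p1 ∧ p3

(p2 ∨ p3) ∧ (p2 ∨ p5 ∨ ¬p1) ∧ (p1 ∨ p3)

p2 ∧ p1 ∨ p3 ∧ p5 ∨ ¬p1 ∧ p3
≡ (p2 ∨ p3 ∨ ¬p1) ∧ (p2 ∨ p3 ∨ p3) ∧ (p2 ∨ p5 ∨ ¬p1) ∧ (p2 ∨ p5 ∨ p3) ∧ (p1 ∨ p3 ∨ ¬p1) ∧ (p1 ∨ p3 ∨ p3) ∧ (p1 ∨ p5 ∨ ¬p1) ∧ (p1 ∨ p5 ∨ p3)   (distribute ∨ over ∧)
≡ (p2 ∨ p3) ∧ (p2 ∨ p5 ∨ ¬p1) ∧ (p1 ∨ p3)   (simplify)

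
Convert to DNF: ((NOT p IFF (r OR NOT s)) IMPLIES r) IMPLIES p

(NOT s AND NOT p AND NOT r) OR p

((NOT p IFF (r OR NOT s)) IMPLIES r) IMPLIES p
≡ NOT ((NOT p IFF (r OR NOT s)) IMPLIES r) OR p   [eliminate IMPLIES]
≡ NOT (NOT (NOT p IFF (r OR NOT s)) OR r) OR p   [eliminate IMPLIES]
≡ NOT (NOT ((NOT p IMPLIES (r OR NOT s)) AND ((r OR NOT s) IMPLIES NOT p)) OR r) OR p   [eliminate IFF]
≡ NOT (NOT ((NOT NOT p OR r OR NOT s) AND ((r OR NOT s) IMPLIES NOT p)) OR r) OR p   [eliminate IMPLIES]
≡ NOT (NOT ((NOT NOT p OR r OR NOT s) AND (NOT (r OR NOT s) OR NOT p)) OR r) OR p   [eliminate IMPLIES]
≡ (NOT NOT ((NOT NOT p OR r OR NOT s) AND (NOT (r OR NOT s) OR NOT p)) AND NOT r) OR p   [De Morgan]
≡ ((NOT NOT p OR r OR NOT s) AND (NOT (r OR NOT s) OR NOT p) AND NOT r) OR p   [double negation]
≡ ((p OR r OR NOT s) AND (NOT (r OR NOT s) OR NOT p) AND NOT r) OR p   [double negation]
≡ ((p OR r OR NOT s) AND ((NOT r AND NOT NOT s) OR NOT p) AND NOT r) OR p   [De Morgan]
≡ ((p OR r OR NOT s) AND ((NOT r AND s) OR NOT p) AND NOT r) OR p   [double negation]
≡ (p AND NOT r AND s AND NOT r) OR (p AND NOT p AND NOT r) OR (r AND NOT r AND s AND NOT r) OR (r AND NOT p AND NOT r) OR (NOT s AND NOT r AND s AND NOT r) OR (NOT s AND NOT p AND NOT r) OR p   [distribute AND over OR]
≡ (NOT s AND NOT p AND NOT r) OR p   [simplify]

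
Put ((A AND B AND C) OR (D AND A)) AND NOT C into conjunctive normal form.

((A AND B AND C) OR (D AND A)) AND NOT C
≡ (A OR D) AND (A OR A) AND (B OR D) AND (B OR A) AND (C OR D) AND (C OR A) AND NOT C   [distribute OR over AND]
≡ A AND (B OR D) AND (C OR D) AND NOT C   [simplify]

A AND (B OR D) AND (C OR D) AND NOT C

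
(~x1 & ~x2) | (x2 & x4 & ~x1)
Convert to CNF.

~x1 & (~x2 | x4)

(~x1 & ~x2) | (x2 & x4 & ~x1)
≡ (~x1 | x2) & (~x1 | x4) & (~x1 | ~x1) & (~x2 | x2) & (~x2 | x4) & (~x2 | ~x1)   [distribute | over &]
≡ ~x1 & (~x2 | x4)   [simplify]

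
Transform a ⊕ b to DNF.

a ⊕ b
≡ (a ∧ ¬b) ∨ (¬a ∧ b)   [expand ⊕]

(a ∧ ¬b) ∨ (¬a ∧ b)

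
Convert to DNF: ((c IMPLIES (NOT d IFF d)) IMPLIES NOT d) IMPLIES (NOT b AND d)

(NOT c AND d) OR (NOT b AND d)

((c IMPLIES (NOT d IFF d)) IMPLIES NOT d) IMPLIES (NOT b AND d)
⇔ NOT ((c IMPLIES (NOT d IFF d)) IMPLIES NOT d) OR (NOT b AND d)   [eliminate IMPLIES]
⇔ NOT (NOT (c IMPLIES (NOT d IFF d)) OR NOT d) OR (NOT b AND d)   [eliminate IMPLIES]
⇔ NOT (NOT (NOT c OR (NOT d IFF d)) OR NOT d) OR (NOT b AND d)   [eliminate IMPLIES]
⇔ NOT (NOT (NOT c OR ((NOT d IMPLIES d) AND (d IMPLIES NOT d))) OR NOT d) OR (NOT b AND d)   [eliminate IFF]
⇔ NOT (NOT (NOT c OR ((NOT NOT d OR d) AND (d IMPLIES NOT d))) OR NOT d) OR (NOT b AND d)   [eliminate IMPLIES]
⇔ NOT (NOT (NOT c OR ((NOT NOT d OR d) AND (NOT d OR NOT d))) OR NOT d) OR (NOT b AND d)   [eliminate IMPLIES]
⇔ (NOT NOT (NOT c OR ((NOT NOT d OR d) AND (NOT d OR NOT d))) AND NOT NOT d) OR (NOT b AND d)   [De Morgan]
⇔ ((NOT c OR ((NOT NOT d OR d) AND (NOT d OR NOT d))) AND NOT NOT d) OR (NOT b AND d)   [double negation]
⇔ ((NOT c OR ((d OR d) AND (NOT d OR NOT d))) AND NOT NOT d) OR (NOT b AND d)   [double negation]
⇔ ((NOT c OR ((d OR d) AND (NOT d OR NOT d))) AND d) OR (NOT b AND d)   [double negation]
⇔ (NOT c AND d) OR (d AND NOT d AND d) OR (d AND NOT d AND d) OR (d AND NOT d AND d) OR (d AND NOT d AND d) OR (NOT b AND d)   [distribute AND over OR]
⇔ (NOT c AND d) OR (NOT b AND d)   [simplify]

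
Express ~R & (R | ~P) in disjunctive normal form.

~R & ~P

~R & (R | ~P)
≡ (~R & R) | (~R & ~P)   (distribute & over |)
≡ ~R & ~P   (simplify)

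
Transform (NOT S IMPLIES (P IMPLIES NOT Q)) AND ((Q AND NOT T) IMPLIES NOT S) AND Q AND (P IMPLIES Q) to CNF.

(S OR NOT P OR NOT Q) AND (NOT Q OR T OR NOT S) AND Q

(NOT S IMPLIES (P IMPLIES NOT Q)) AND ((Q AND NOT T) IMPLIES NOT S) AND Q AND (P IMPLIES Q)
= (NOT NOT S OR (P IMPLIES NOT Q)) AND ((Q AND NOT T) IMPLIES NOT S) AND Q AND (P IMPLIES Q)   [eliminate IMPLIES]
= (NOT NOT S OR NOT P OR NOT Q) AND ((Q AND NOT T) IMPLIES NOT S) AND Q AND (P IMPLIES Q)   [eliminate IMPLIES]
= (NOT NOT S OR NOT P OR NOT Q) AND (NOT (Q AND NOT T) OR NOT S) AND Q AND (P IMPLIES Q)   [eliminate IMPLIES]
= (NOT NOT S OR NOT P OR NOT Q) AND (NOT (Q AND NOT T) OR NOT S) AND Q AND (NOT P OR Q)   [eliminate IMPLIES]
= (S OR NOT P OR NOT Q) AND (NOT (Q AND NOT T) OR NOT S) AND Q AND (NOT P OR Q)   [double negation]
= (S OR NOT P OR NOT Q) AND (NOT Q OR NOT NOT T OR NOT S) AND Q AND (NOT P OR Q)   [De Morgan]
= (S OR NOT P OR NOT Q) AND (NOT Q OR T OR NOT S) AND Q AND (NOT P OR Q)   [double negation]
= (S OR NOT P OR NOT Q) AND (NOT Q OR T OR NOT S) AND Q   [simplify]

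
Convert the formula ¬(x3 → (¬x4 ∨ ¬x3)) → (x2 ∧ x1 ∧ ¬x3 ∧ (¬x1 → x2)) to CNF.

¬x3 ∨ ¬x4

¬(x3 → (¬x4 ∨ ¬x3)) → (x2 ∧ x1 ∧ ¬x3 ∧ (¬x1 → x2))
≡ ¬¬(x3 → (¬x4 ∨ ¬x3)) ∨ (x2 ∧ x1 ∧ ¬x3 ∧ (¬x1 → x2))   — eliminate →
≡ ¬¬(¬x3 ∨ ¬x4 ∨ ¬x3) ∨ (x2 ∧ x1 ∧ ¬x3 ∧ (¬x1 → x2))   — eliminate →
≡ ¬¬(¬x3 ∨ ¬x4 ∨ ¬x3) ∨ (x2 ∧ x1 ∧ ¬x3 ∧ (¬¬x1 ∨ x2))   — eliminate →
≡ ¬x3 ∨ ¬x4 ∨ ¬x3 ∨ (x2 ∧ x1 ∧ ¬x3 ∧ (¬¬x1 ∨ x2))   — double negation
≡ ¬x3 ∨ ¬x4 ∨ ¬x3 ∨ (x2 ∧ x1 ∧ ¬x3 ∧ (x1 ∨ x2))   — double negation
≡ (¬x3 ∨ ¬x4 ∨ ¬x3 ∨ x2) ∧ (¬x3 ∨ ¬x4 ∨ ¬x3 ∨ x1) ∧ (¬x3 ∨ ¬x4 ∨ ¬x3 ∨ ¬x3) ∧ (¬x3 ∨ ¬x4 ∨ ¬x3 ∨ x1 ∨ x2)   — distribute ∨ over ∧
≡ ¬x3 ∨ ¬x4   — simplify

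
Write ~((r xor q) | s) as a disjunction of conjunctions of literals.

~((r xor q) | s)
= ~((r & ~q) | (~r & q) | s)   (expand xor)
= ~(r & ~q) & ~(~r & q) & ~s   (De Morgan)
= (~r | ~~q) & ~(~r & q) & ~s   (De Morgan)
= (~r | q) & ~(~r & q) & ~s   (double negation)
= (~r | q) & (~~r | ~q) & ~s   (De Morgan)
= (~r | q) & (r | ~q) & ~s   (double negation)
= (~r & r & ~s) | (~r & ~q & ~s) | (q & r & ~s) | (q & ~q & ~s)   (distribute & over |)
= (~r & ~q & ~s) | (q & r & ~s)   (simplify)

(~r & ~q & ~s) | (q & r & ~s)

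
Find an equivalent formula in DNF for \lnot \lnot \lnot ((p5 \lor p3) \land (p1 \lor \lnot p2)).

(\lnot p5 \land \lnot p3) \lor (\lnot p1 \land p2)

\lnot \lnot \lnot ((p5 \lor p3) \land (p1 \lor \lnot p2))
⇔ \lnot ((p5 \lor p3) \land (p1 \lor \lnot p2))   [double negation]
⇔ \lnot (p5 \lor p3) \lor \lnot (p1 \lor \lnot p2)   [De Morgan]
⇔ (\lnot p5 \land \lnot p3) \lor \lnot (p1 \lor \lnot p2)   [De Morgan]
⇔ (\lnot p5 \land \lnot p3) \lor (\lnot p1 \land \lnot \lnot p2)   [De Morgan]
⇔ (\lnot p5 \land \lnot p3) \lor (\lnot p1 \land p2)   [double negation]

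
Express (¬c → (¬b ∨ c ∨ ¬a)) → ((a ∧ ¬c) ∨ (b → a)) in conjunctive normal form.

(¬c → (¬b ∨ c ∨ ¬a)) → ((a ∧ ¬c) ∨ (b → a))
⇔ ¬(¬c → (¬b ∨ c ∨ ¬a)) ∨ (a ∧ ¬c) ∨ (b → a)   (eliminate →)
⇔ ¬(¬¬c ∨ ¬b ∨ c ∨ ¬a) ∨ (a ∧ ¬c) ∨ (b → a)   (eliminate →)
⇔ ¬(¬¬c ∨ ¬b ∨ c ∨ ¬a) ∨ (a ∧ ¬c) ∨ ¬b ∨ a   (eliminate →)
⇔ (¬¬¬c ∧ ¬¬b ∧ ¬c ∧ ¬¬a) ∨ (a ∧ ¬c) ∨ ¬b ∨ a   (De Morgan)
⇔ (¬c ∧ ¬¬b ∧ ¬c ∧ ¬¬a) ∨ (a ∧ ¬c) ∨ ¬b ∨ a   (double negation)
⇔ (¬c ∧ b ∧ ¬c ∧ ¬¬a) ∨ (a ∧ ¬c) ∨ ¬b ∨ a   (double negation)
⇔ (¬c ∧ b ∧ ¬c ∧ a) ∨ (a ∧ ¬c) ∨ ¬b ∨ a   (double negation)
⇔ (¬c ∨ a ∨ ¬b ∨ a) ∧ (¬c ∨ ¬c ∨ ¬b ∨ a) ∧ (b ∨ a ∨ ¬b ∨ a) ∧ (b ∨ ¬c ∨ ¬b ∨ a) ∧ (¬c ∨ a ∨ ¬b ∨ a) ∧ (¬c ∨ ¬c ∨ ¬b ∨ a) ∧ (a ∨ a ∨ ¬b ∨ a) ∧ (a ∨ ¬c ∨ ¬b ∨ a)   (distribute ∨ over ∧)
⇔ a ∨ ¬b   (simplify)

a ∨ ¬b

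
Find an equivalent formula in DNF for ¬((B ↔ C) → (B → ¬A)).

C ∧ B ∧ A

¬((B ↔ C) → (B → ¬A))
= ¬(¬(B ↔ C) ∨ (B → ¬A))   (eliminate →)
= ¬(¬((B → C) ∧ (C → B)) ∨ (B → ¬A))   (eliminate ↔)
= ¬(¬((¬B ∨ C) ∧ (C → B)) ∨ (B → ¬A))   (eliminate →)
= ¬(¬((¬B ∨ C) ∧ (¬C ∨ B)) ∨ (B → ¬A))   (eliminate →)
= ¬(¬((¬B ∨ C) ∧ (¬C ∨ B)) ∨ ¬B ∨ ¬A)   (eliminate →)
= ¬¬((¬B ∨ C) ∧ (¬C ∨ B)) ∧ ¬¬B ∧ ¬¬A   (De Morgan)
= (¬B ∨ C) ∧ (¬C ∨ B) ∧ ¬¬B ∧ ¬¬A   (double negation)
= (¬B ∨ C) ∧ (¬C ∨ B) ∧ B ∧ ¬¬A   (double negation)
= (¬B ∨ C) ∧ (¬C ∨ B) ∧ B ∧ A   (double negation)
= (¬B ∧ ¬C ∧ B ∧ A) ∨ (¬B ∧ B ∧ B ∧ A) ∨ (C ∧ ¬C ∧ B ∧ A) ∨ (C ∧ B ∧ B ∧ A)   (distribute ∧ over ∨)
= C ∧ B ∧ A   (simplify)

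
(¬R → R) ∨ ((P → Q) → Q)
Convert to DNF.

(¬R → R) ∨ ((P → Q) → Q)
≡ ¬¬R ∨ R ∨ ((P → Q) → Q)   [eliminate →]
≡ ¬¬R ∨ R ∨ ¬(P → Q) ∨ Q   [eliminate →]
≡ ¬¬R ∨ R ∨ ¬(¬P ∨ Q) ∨ Q   [eliminate →]
≡ R ∨ R ∨ ¬(¬P ∨ Q) ∨ Q   [double negation]
≡ R ∨ R ∨ (¬¬P ∧ ¬Q) ∨ Q   [De Morgan]
≡ R ∨ R ∨ (P ∧ ¬Q) ∨ Q   [double negation]
≡ R ∨ (P ∧ ¬Q) ∨ Q   [simplify]

R ∨ (P ∧ ¬Q) ∨ Q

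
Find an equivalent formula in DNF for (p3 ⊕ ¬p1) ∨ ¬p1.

(p3 ⊕ ¬p1) ∨ ¬p1
⇔ (p3 ∧ ¬¬p1) ∨ (¬p3 ∧ ¬p1) ∨ ¬p1   (expand ⊕)
⇔ (p3 ∧ p1) ∨ (¬p3 ∧ ¬p1) ∨ ¬p1   (double negation)
⇔ (p3 ∧ p1) ∨ ¬p1   (simplify)

(p3 ∧ p1) ∨ ¬p1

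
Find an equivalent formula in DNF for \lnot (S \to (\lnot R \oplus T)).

\lnot (S \to (\lnot R \oplus T))
⇔ \lnot (\lnot S \lor (\lnot R \oplus T))   — eliminate \to
⇔ \lnot (\lnot S \lor (\lnot R \land \lnot T) \lor (\lnot \lnot R \land T))   — expand \oplus
⇔ \lnot \lnot S \land \lnot (\lnot R \land \lnot T) \land \lnot (\lnot \lnot R \land T)   — De Morgan
⇔ S \land \lnot (\lnot R \land \lnot T) \land \lnot (\lnot \lnot R \land T)   — double negation
⇔ S \land (\lnot \lnot R \lor \lnot \lnot T) \land \lnot (\lnot \lnot R \land T)   — De Morgan
⇔ S \land (R \lor \lnot \lnot T) \land \lnot (\lnot \lnot R \land T)   — double negation
⇔ S \land (R \lor T) \land \lnot (\lnot \lnot R \land T)   — double negation
⇔ S \land (R \lor T) \land (\lnot \lnot \lnot R \lor \lnot T)   — De Morgan
⇔ S \land (R \lor T) \land (\lnot R \lor \lnot T)   — double negation
⇔ (S \land R \land \lnot R) \lor (S \land R \land \lnot T) \lor (S \land T \land \lnot R) \lor (S \land T \land \lnot T)   — distribute \land over \lor
⇔ (S \land R \land \lnot T) \lor (S \land T \land \lnot R)   — simplify

(S \land R \land \lnot T) \lor (S \land T \land \lnot R)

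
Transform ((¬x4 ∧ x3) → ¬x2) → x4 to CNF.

((¬x4 ∧ x3) → ¬x2) → x4
≡ ¬((¬x4 ∧ x3) → ¬x2) ∨ x4   (eliminate →)
≡ ¬(¬(¬x4 ∧ x3) ∨ ¬x2) ∨ x4   (eliminate →)
≡ (¬¬(¬x4 ∧ x3) ∧ ¬¬x2) ∨ x4   (De Morgan)
≡ (¬x4 ∧ x3 ∧ ¬¬x2) ∨ x4   (double negation)
≡ (¬x4 ∧ x3 ∧ x2) ∨ x4   (double negation)
≡ (¬x4 ∨ x4) ∧ (x3 ∨ x4) ∧ (x2 ∨ x4)   (distribute ∨ over ∧)
≡ (x3 ∨ x4) ∧ (x2 ∨ x4)   (simplify)

(x3 ∨ x4) ∧ (x2 ∨ x4)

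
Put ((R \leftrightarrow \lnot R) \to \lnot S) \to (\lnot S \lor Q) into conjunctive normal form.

(\lnot R \lor \lnot S \lor Q) \land (R \lor \lnot S \lor Q)

((R \leftrightarrow \lnot R) \to \lnot S) \to (\lnot S \lor Q)
≡ \lnot ((R \leftrightarrow \lnot R) \to \lnot S) \lor \lnot S \lor Q   (eliminate \to)
≡ \lnot (\lnot (R \leftrightarrow \lnot R) \lor \lnot S) \lor \lnot S \lor Q   (eliminate \to)
≡ \lnot (\lnot ((R \to \lnot R) \land (\lnot R \to R)) \lor \lnot S) \lor \lnot S \lor Q   (eliminate \leftrightarrow)
≡ \lnot (\lnot ((\lnot R \lor \lnot R) \land (\lnot R \to R)) \lor \lnot S) \lor \lnot S \lor Q   (eliminate \to)
≡ \lnot (\lnot ((\lnot R \lor \lnot R) \land (\lnot \lnot R \lor R)) \lor \lnot S) \lor \lnot S \lor Q   (eliminate \to)
≡ (\lnot \lnot ((\lnot R \lor \lnot R) \land (\lnot \lnot R \lor R)) \land \lnot \lnot S) \lor \lnot S \lor Q   (De Morgan)
≡ ((\lnot R \lor \lnot R) \land (\lnot \lnot R \lor R) \land \lnot \lnot S) \lor \lnot S \lor Q   (double negation)
≡ ((\lnot R \lor \lnot R) \land (R \lor R) \land \lnot \lnot S) \lor \lnot S \lor Q   (double negation)
≡ ((\lnot R \lor \lnot R) \land (R \lor R) \land S) \lor \lnot S \lor Q   (double negation)
≡ (\lnot R \lor \lnot R \lor \lnot S \lor Q) \land (R \lor R \lor \lnot S \lor Q) \land (S \lor \lnot S \lor Q)   (distribute \lor over \land)
≡ (\lnot R \lor \lnot S \lor Q) \land (R \lor \lnot S \lor Q)   (simplify)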